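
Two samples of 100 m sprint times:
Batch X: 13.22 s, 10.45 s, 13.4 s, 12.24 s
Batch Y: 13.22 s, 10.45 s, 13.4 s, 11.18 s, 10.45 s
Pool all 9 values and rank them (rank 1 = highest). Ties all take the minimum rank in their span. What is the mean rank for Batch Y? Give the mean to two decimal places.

Sorted (descending): 13.4, 13.4, 13.22, 13.22, 12.24, 11.18, 10.45, 10.45, 10.45
The 2 values of 13.4 occupy positions 1–2 → each gets rank 1.
The 2 values of 13.22 occupy positions 3–4 → each gets rank 3.
The 3 values of 10.45 occupy positions 7–9 → each gets rank 7.
Batch Y values → pooled ranks: 13.22→3, 10.45→7, 13.4→1, 11.18→6, 10.45→7
Mean rank = (3 + 7 + 1 + 6 + 7) / 5 = 4.80

4.80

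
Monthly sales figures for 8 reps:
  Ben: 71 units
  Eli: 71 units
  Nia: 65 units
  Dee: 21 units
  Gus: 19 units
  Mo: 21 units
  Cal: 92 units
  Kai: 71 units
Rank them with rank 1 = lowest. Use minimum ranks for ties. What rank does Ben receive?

5

Sorted (ascending): 19, 21, 21, 65, 71, 71, 71, 92
The 2 values of 21 occupy positions 2–3 → each gets rank 2.
The 3 values of 71 occupy positions 5–7 → each gets rank 5.
Ben has value 71 units → rank 5.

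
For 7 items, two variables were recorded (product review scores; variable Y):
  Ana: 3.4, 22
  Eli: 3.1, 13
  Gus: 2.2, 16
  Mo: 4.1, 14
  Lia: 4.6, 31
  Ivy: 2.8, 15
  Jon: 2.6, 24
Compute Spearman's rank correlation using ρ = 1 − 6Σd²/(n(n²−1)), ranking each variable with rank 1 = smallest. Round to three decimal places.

Ranks of variable 1: 5, 4, 1, 6, 7, 3, 2
Ranks of variable 2: 5, 1, 4, 2, 7, 3, 6
d = r₁ − r₂: 0, 3, -3, 4, 0, 0, -4
d²: 0, 9, 9, 16, 0, 0, 16; Σd² = 50
ρ = 1 − 6·50/(7·48) = 1 − 300/336 = 0.107

0.107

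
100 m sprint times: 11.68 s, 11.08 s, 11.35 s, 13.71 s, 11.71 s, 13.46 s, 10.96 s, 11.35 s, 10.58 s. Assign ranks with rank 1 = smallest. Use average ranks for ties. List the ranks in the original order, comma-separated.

6, 3, 4.5, 9, 7, 8, 2, 4.5, 1

Sorted (ascending): 10.58, 10.96, 11.08, 11.35, 11.35, 11.68, 11.71, 13.46, 13.71
The 2 values of 11.35 occupy positions 4–5 → average rank (4+5)/2 = 4.5.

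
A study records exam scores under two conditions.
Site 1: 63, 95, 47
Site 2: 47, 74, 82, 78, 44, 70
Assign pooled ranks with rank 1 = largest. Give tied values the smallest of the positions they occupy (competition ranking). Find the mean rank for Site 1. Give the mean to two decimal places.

Sorted (descending): 95, 82, 78, 74, 70, 63, 47, 47, 44
The 2 values of 47 occupy positions 7–8 → each gets rank 7.
Site 1 values → pooled ranks: 63→6, 95→1, 47→7
Mean rank = (6 + 1 + 7) / 3 = 4.67

4.67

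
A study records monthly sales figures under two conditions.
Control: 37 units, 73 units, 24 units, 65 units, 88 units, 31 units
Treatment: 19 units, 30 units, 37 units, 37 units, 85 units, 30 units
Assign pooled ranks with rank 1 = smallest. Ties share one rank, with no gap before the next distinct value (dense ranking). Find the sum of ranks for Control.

Sorted (ascending): 19, 24, 30, 30, 31, 37, 37, 37, 65, 73, 85, 88
The 2 values of 30 share dense rank 3.
The 3 values of 37 share dense rank 5.
Remaining distinct values take the next consecutive integers.
Control values → pooled ranks: 37→5, 73→7, 24→2, 65→6, 88→9, 31→4
Rank sum = 5 + 7 + 2 + 6 + 9 + 4 = 33

33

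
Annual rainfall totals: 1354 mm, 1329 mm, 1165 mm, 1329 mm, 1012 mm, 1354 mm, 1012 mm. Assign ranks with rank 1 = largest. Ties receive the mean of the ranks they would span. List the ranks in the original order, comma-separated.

Sorted (descending): 1354, 1354, 1329, 1329, 1165, 1012, 1012
The 2 values of 1354 occupy positions 1–2 → average rank (1+2)/2 = 1.5.
The 2 values of 1329 occupy positions 3–4 → average rank (3+4)/2 = 3.5.
The 2 values of 1012 occupy positions 6–7 → average rank (6+7)/2 = 6.5.

1.5, 3.5, 5, 3.5, 6.5, 1.5, 6.5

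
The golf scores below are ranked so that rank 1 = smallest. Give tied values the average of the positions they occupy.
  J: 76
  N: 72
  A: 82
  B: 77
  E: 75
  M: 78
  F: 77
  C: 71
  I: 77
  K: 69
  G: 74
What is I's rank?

Sorted (ascending): 69, 71, 72, 74, 75, 76, 77, 77, 77, 78, 82
The 3 values of 77 occupy positions 7–9 → average rank 8.
I has value 77 → rank 8.

8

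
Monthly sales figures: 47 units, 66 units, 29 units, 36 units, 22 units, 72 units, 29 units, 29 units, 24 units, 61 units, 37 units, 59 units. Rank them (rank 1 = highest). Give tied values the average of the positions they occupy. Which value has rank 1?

72

Sorted (descending): 72, 66, 61, 59, 47, 37, 36, 29, 29, 29, 24, 22
The 3 values of 29 occupy positions 8–10 → average rank 9.
Rank 1 → value 72.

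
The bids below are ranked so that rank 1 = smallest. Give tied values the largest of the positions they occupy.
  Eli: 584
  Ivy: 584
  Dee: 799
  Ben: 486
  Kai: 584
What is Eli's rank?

4

Sorted (ascending): 486, 584, 584, 584, 799
The 3 values of 584 occupy positions 2–4 → each gets rank 4.
Eli has value 584 → rank 4.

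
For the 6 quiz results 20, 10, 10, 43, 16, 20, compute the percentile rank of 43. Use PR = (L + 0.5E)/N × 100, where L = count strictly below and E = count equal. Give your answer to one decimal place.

91.7

N = 6.
Strictly below 43: 5. Equal to 43: 1.
PR = (5 + 0.5·1)/6 × 100 = 91.7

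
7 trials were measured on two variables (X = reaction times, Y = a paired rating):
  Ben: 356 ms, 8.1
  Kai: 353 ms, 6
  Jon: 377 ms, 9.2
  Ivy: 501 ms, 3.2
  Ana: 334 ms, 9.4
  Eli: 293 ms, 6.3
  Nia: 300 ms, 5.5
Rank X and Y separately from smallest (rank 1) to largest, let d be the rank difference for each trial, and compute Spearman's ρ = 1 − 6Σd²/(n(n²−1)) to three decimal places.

Ranks of variable 1: 5, 4, 6, 7, 3, 1, 2
Ranks of variable 2: 5, 3, 6, 1, 7, 4, 2
d = r₁ − r₂: 0, 1, 0, 6, -4, -3, 0
d²: 0, 1, 0, 36, 16, 9, 0; Σd² = 62
ρ = 1 − 6·62/(7·48) = 1 − 372/336 = -0.107

-0.107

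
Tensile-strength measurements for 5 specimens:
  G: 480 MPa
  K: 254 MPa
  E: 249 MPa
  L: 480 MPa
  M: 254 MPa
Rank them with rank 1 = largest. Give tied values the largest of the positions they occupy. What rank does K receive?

4

Sorted (descending): 480, 480, 254, 254, 249
The 2 values of 480 occupy positions 1–2 → each gets rank 2.
The 2 values of 254 occupy positions 3–4 → each gets rank 4.
K has value 254 MPa → rank 4.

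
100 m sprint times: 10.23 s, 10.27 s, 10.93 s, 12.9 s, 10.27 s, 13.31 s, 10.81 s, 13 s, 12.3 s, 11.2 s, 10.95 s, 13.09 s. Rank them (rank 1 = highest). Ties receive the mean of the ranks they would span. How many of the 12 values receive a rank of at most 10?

9

Sorted (descending): 13.31, 13.09, 13, 12.9, 12.3, 11.2, 10.95, 10.93, 10.81, 10.27, 10.27, 10.23
The 2 values of 10.27 occupy positions 10–11 → average rank (10+11)/2 = 10.5.
Ranks ≤ 10: {1, 2, 3, 4, 5, 6, 7, 8, 9} → 9 values.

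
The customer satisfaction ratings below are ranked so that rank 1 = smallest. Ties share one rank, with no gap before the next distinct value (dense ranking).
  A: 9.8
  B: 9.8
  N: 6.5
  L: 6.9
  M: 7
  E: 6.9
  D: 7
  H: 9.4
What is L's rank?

Sorted (ascending): 6.5, 6.9, 6.9, 7, 7, 9.4, 9.8, 9.8
The 2 values of 6.9 share dense rank 2.
The 2 values of 7 share dense rank 3.
The 2 values of 9.8 share dense rank 5.
Remaining distinct values take the next consecutive integers.
L has value 6.9 → rank 2.

2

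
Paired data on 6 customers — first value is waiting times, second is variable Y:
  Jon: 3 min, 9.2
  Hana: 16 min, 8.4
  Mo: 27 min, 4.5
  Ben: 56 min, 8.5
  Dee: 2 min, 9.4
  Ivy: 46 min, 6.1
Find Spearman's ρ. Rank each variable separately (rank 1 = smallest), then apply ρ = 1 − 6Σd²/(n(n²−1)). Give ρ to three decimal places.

-0.600

Ranks of variable 1: 2, 3, 4, 6, 1, 5
Ranks of variable 2: 5, 3, 1, 4, 6, 2
d = r₁ − r₂: -3, 0, 3, 2, -5, 3
d²: 9, 0, 9, 4, 25, 9; Σd² = 56
ρ = 1 − 6·56/(6·35) = 1 − 336/210 = -0.600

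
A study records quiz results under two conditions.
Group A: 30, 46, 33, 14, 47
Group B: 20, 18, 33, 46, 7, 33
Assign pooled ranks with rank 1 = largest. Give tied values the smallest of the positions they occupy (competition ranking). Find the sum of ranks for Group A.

Sorted (descending): 47, 46, 46, 33, 33, 33, 30, 20, 18, 14, 7
The 2 values of 46 occupy positions 2–3 → each gets rank 2.
The 3 values of 33 occupy positions 4–6 → each gets rank 4.
Group A values → pooled ranks: 30→7, 46→2, 33→4, 14→10, 47→1
Rank sum = 7 + 2 + 4 + 10 + 1 = 24

24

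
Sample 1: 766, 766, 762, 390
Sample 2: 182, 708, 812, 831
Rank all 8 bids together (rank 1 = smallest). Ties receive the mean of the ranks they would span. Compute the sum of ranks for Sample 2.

Sorted (ascending): 182, 390, 708, 762, 766, 766, 812, 831
The 2 values of 766 occupy positions 5–6 → average rank (5+6)/2 = 5.5.
Sample 2 values → pooled ranks: 182→1, 708→3, 812→7, 831→8
Rank sum = 1 + 3 + 7 + 8 = 19

19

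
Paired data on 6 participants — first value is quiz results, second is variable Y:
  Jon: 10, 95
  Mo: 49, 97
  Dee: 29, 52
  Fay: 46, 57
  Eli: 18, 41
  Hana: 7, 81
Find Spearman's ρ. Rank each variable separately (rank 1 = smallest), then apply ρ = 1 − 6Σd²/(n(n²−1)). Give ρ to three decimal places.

0.143

Ranks of variable 1: 2, 6, 4, 5, 3, 1
Ranks of variable 2: 5, 6, 2, 3, 1, 4
d = r₁ − r₂: -3, 0, 2, 2, 2, -3
d²: 9, 0, 4, 4, 4, 9; Σd² = 30
ρ = 1 − 6·30/(6·35) = 1 − 180/210 = 0.143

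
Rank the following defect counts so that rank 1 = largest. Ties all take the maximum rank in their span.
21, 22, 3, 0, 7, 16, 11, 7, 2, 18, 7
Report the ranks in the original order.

2, 1, 9, 11, 8, 4, 5, 8, 10, 3, 8

Sorted (descending): 22, 21, 18, 16, 11, 7, 7, 7, 3, 2, 0
The 3 values of 7 occupy positions 6–8 → each gets rank 8.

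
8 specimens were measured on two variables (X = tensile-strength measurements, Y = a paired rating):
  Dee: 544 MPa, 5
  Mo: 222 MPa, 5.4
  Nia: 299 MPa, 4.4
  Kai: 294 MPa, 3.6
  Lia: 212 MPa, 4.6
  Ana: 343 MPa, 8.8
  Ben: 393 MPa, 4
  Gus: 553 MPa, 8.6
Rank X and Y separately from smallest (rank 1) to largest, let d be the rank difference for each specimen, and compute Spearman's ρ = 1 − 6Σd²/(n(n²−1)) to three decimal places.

Ranks of variable 1: 7, 2, 4, 3, 1, 5, 6, 8
Ranks of variable 2: 5, 6, 3, 1, 4, 8, 2, 7
d = r₁ − r₂: 2, -4, 1, 2, -3, -3, 4, 1
d²: 4, 16, 1, 4, 9, 9, 16, 1; Σd² = 60
ρ = 1 − 6·60/(8·63) = 1 − 360/504 = 0.286

0.286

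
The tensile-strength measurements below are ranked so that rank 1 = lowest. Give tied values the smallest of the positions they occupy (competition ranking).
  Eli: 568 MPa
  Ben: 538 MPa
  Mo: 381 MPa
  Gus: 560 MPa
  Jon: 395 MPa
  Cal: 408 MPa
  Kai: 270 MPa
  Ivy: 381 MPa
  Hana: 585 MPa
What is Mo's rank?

2

Sorted (ascending): 270, 381, 381, 395, 408, 538, 560, 568, 585
The 2 values of 381 occupy positions 2–3 → each gets rank 2.
Mo has value 381 MPa → rank 2.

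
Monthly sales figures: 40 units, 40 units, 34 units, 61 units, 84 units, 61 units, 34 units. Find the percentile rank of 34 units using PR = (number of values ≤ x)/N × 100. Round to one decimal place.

N = 7.
Strictly below 34: 0. Equal to 34: 2.
PR = 2/7 × 100 = 28.6

28.6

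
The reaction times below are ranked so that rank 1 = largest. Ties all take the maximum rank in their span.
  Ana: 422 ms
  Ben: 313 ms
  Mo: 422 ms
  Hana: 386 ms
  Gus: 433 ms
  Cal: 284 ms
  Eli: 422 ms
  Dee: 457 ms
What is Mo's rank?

Sorted (descending): 457, 433, 422, 422, 422, 386, 313, 284
The 3 values of 422 occupy positions 3–5 → each gets rank 5.
Mo has value 422 ms → rank 5.

5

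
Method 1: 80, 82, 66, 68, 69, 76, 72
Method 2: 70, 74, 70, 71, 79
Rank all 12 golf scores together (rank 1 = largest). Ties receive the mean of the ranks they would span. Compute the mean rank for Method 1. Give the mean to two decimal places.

6.57

Sorted (descending): 82, 80, 79, 76, 74, 72, 71, 70, 70, 69, 68, 66
The 2 values of 70 occupy positions 8–9 → average rank (8+9)/2 = 8.5.
Method 1 values → pooled ranks: 80→2, 82→1, 66→12, 68→11, 69→10, 76→4, 72→6
Mean rank = (2 + 1 + 12 + 11 + 10 + 4 + 6) / 7 = 6.57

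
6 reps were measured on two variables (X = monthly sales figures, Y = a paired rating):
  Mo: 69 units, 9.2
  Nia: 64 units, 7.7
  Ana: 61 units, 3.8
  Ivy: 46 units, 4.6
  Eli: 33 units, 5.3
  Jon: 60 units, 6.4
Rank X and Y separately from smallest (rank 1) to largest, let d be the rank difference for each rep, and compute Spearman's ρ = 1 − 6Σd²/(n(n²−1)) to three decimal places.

0.600

Ranks of variable 1: 6, 5, 4, 2, 1, 3
Ranks of variable 2: 6, 5, 1, 2, 3, 4
d = r₁ − r₂: 0, 0, 3, 0, -2, -1
d²: 0, 0, 9, 0, 4, 1; Σd² = 14
ρ = 1 − 6·14/(6·35) = 1 − 84/210 = 0.600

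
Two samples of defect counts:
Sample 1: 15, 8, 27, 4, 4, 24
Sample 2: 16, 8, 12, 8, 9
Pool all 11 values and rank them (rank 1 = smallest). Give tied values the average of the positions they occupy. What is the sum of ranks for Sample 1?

36

Sorted (ascending): 4, 4, 8, 8, 8, 9, 12, 15, 16, 24, 27
The 2 values of 4 occupy positions 1–2 → average rank (1+2)/2 = 1.5.
The 3 values of 8 occupy positions 3–5 → average rank 4.
Sample 1 values → pooled ranks: 15→8, 8→4, 27→11, 4→1.5, 4→1.5, 24→10
Rank sum = 8 + 4 + 11 + 1.5 + 1.5 + 10 = 36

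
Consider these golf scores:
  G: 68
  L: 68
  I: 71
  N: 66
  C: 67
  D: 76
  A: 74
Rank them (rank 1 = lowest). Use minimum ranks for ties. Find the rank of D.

7

Sorted (ascending): 66, 67, 68, 68, 71, 74, 76
The 2 values of 68 occupy positions 3–4 → each gets rank 3.
D has value 76 → rank 7.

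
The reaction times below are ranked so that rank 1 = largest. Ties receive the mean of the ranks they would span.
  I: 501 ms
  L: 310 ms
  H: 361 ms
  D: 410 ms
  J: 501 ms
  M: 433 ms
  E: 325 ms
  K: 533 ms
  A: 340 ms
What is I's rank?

2.5

Sorted (descending): 533, 501, 501, 433, 410, 361, 340, 325, 310
The 2 values of 501 occupy positions 2–3 → average rank (2+3)/2 = 2.5.
I has value 501 ms → rank 2.5.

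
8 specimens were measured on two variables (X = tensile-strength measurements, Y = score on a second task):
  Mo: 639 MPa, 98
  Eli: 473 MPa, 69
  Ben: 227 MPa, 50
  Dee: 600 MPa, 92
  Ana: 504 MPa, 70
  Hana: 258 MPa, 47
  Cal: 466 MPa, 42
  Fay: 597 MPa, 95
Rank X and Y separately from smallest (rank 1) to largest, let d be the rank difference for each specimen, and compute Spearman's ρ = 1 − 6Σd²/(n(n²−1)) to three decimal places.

Ranks of variable 1: 8, 4, 1, 7, 5, 2, 3, 6
Ranks of variable 2: 8, 4, 3, 6, 5, 2, 1, 7
d = r₁ − r₂: 0, 0, -2, 1, 0, 0, 2, -1
d²: 0, 0, 4, 1, 0, 0, 4, 1; Σd² = 10
ρ = 1 − 6·10/(8·63) = 1 − 60/504 = 0.881

0.881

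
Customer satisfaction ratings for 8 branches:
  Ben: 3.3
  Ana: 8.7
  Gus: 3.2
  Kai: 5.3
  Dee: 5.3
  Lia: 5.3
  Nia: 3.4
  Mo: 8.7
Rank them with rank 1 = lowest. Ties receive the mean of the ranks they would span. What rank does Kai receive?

5

Sorted (ascending): 3.2, 3.3, 3.4, 5.3, 5.3, 5.3, 8.7, 8.7
The 3 values of 5.3 occupy positions 4–6 → average rank 5.
The 2 values of 8.7 occupy positions 7–8 → average rank (7+8)/2 = 7.5.
Kai has value 5.3 → rank 5.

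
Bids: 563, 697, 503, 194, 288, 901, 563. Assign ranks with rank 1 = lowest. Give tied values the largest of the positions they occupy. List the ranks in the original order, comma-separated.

5, 6, 3, 1, 2, 7, 5

Sorted (ascending): 194, 288, 503, 563, 563, 697, 901
The 2 values of 563 occupy positions 4–5 → each gets rank 5.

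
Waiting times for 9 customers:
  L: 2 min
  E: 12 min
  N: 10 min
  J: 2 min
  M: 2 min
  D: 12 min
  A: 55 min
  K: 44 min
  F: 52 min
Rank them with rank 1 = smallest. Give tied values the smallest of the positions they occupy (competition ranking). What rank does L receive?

Sorted (ascending): 2, 2, 2, 10, 12, 12, 44, 52, 55
The 3 values of 2 occupy positions 1–3 → each gets rank 1.
The 2 values of 12 occupy positions 5–6 → each gets rank 5.
L has value 2 min → rank 1.

1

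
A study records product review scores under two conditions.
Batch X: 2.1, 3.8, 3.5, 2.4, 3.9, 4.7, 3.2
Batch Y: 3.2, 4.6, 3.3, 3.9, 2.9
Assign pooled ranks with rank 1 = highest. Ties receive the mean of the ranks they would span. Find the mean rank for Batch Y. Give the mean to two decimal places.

Sorted (descending): 4.7, 4.6, 3.9, 3.9, 3.8, 3.5, 3.3, 3.2, 3.2, 2.9, 2.4, 2.1
The 2 values of 3.9 occupy positions 3–4 → average rank (3+4)/2 = 3.5.
The 2 values of 3.2 occupy positions 8–9 → average rank (8+9)/2 = 8.5.
Batch Y values → pooled ranks: 3.2→8.5, 4.6→2, 3.3→7, 3.9→3.5, 2.9→10
Mean rank = (8.5 + 2 + 7 + 3.5 + 10) / 5 = 6.20

6.20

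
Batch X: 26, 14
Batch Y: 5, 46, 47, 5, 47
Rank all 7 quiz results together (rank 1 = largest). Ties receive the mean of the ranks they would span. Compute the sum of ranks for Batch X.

Sorted (descending): 47, 47, 46, 26, 14, 5, 5
The 2 values of 47 occupy positions 1–2 → average rank (1+2)/2 = 1.5.
The 2 values of 5 occupy positions 6–7 → average rank (6+7)/2 = 6.5.
Batch X values → pooled ranks: 26→4, 14→5
Rank sum = 4 + 5 = 9

9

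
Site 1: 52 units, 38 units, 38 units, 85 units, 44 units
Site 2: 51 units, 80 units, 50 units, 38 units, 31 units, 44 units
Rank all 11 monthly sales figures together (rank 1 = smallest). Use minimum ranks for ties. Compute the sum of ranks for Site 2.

33

Sorted (ascending): 31, 38, 38, 38, 44, 44, 50, 51, 52, 80, 85
The 3 values of 38 occupy positions 2–4 → each gets rank 2.
The 2 values of 44 occupy positions 5–6 → each gets rank 5.
Site 2 values → pooled ranks: 51→8, 80→10, 50→7, 38→2, 31→1, 44→5
Rank sum = 8 + 10 + 7 + 2 + 1 + 5 = 33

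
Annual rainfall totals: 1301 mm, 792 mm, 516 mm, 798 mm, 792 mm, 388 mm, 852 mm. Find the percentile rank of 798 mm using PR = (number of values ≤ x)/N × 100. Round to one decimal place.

N = 7.
Strictly below 798: 4. Equal to 798: 1.
PR = 5/7 × 100 = 71.4

71.4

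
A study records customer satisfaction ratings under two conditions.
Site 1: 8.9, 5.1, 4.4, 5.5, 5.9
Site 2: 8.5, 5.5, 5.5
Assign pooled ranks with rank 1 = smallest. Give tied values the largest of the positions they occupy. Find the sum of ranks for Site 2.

Sorted (ascending): 4.4, 5.1, 5.5, 5.5, 5.5, 5.9, 8.5, 8.9
The 3 values of 5.5 occupy positions 3–5 → each gets rank 5.
Site 2 values → pooled ranks: 8.5→7, 5.5→5, 5.5→5
Rank sum = 7 + 5 + 5 = 17

17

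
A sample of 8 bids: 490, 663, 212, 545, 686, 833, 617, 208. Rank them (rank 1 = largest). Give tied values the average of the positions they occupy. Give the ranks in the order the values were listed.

Sorted (descending): 833, 686, 663, 617, 545, 490, 212, 208
No ties — each value takes its position as its rank.

6, 3, 7, 5, 2, 1, 4, 8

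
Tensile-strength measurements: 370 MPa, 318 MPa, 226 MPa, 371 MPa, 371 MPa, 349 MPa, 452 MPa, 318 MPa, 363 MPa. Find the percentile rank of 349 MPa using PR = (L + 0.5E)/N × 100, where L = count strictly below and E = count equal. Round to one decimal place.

38.9

N = 9.
Strictly below 349: 3. Equal to 349: 1.
PR = (3 + 0.5·1)/9 × 100 = 38.9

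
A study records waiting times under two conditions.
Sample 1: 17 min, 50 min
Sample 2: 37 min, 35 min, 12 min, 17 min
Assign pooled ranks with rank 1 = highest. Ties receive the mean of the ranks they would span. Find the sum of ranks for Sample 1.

Sorted (descending): 50, 37, 35, 17, 17, 12
The 2 values of 17 occupy positions 4–5 → average rank (4+5)/2 = 4.5.
Sample 1 values → pooled ranks: 17→4.5, 50→1
Rank sum = 4.5 + 1 = 5.5

5.5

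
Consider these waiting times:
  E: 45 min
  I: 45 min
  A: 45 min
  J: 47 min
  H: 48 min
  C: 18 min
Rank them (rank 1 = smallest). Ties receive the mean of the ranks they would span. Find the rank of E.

Sorted (ascending): 18, 45, 45, 45, 47, 48
The 3 values of 45 occupy positions 2–4 → average rank 3.
E has value 45 min → rank 3.

3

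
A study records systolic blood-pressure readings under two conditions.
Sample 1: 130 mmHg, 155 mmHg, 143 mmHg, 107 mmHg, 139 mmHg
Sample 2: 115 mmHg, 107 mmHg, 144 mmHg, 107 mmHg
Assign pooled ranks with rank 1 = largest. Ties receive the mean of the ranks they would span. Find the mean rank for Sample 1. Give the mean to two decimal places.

Sorted (descending): 155, 144, 143, 139, 130, 115, 107, 107, 107
The 3 values of 107 occupy positions 7–9 → average rank 8.
Sample 1 values → pooled ranks: 130→5, 155→1, 143→3, 107→8, 139→4
Mean rank = (5 + 1 + 3 + 8 + 4) / 5 = 4.20

4.20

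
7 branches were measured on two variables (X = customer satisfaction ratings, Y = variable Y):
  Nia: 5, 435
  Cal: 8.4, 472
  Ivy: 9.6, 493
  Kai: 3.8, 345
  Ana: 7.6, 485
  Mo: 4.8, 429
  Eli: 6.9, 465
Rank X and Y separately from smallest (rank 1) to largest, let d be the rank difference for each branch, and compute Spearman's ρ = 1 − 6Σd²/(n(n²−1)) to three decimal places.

0.964

Ranks of variable 1: 3, 6, 7, 1, 5, 2, 4
Ranks of variable 2: 3, 5, 7, 1, 6, 2, 4
d = r₁ − r₂: 0, 1, 0, 0, -1, 0, 0
d²: 0, 1, 0, 0, 1, 0, 0; Σd² = 2
ρ = 1 − 6·2/(7·48) = 1 − 12/336 = 0.964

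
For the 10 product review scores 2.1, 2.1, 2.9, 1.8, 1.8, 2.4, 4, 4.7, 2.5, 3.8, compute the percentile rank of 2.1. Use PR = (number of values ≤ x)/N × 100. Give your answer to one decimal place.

40.0

N = 10.
Strictly below 2.1: 2. Equal to 2.1: 2.
PR = 4/10 × 100 = 40.0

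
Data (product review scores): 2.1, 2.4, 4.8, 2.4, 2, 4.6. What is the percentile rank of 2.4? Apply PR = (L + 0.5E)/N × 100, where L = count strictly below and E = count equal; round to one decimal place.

N = 6.
Strictly below 2.4: 2. Equal to 2.4: 2.
PR = (2 + 0.5·2)/6 × 100 = 50.0

50.0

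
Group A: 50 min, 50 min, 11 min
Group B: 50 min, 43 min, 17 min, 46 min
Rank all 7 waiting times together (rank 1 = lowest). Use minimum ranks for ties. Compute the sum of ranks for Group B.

14

Sorted (ascending): 11, 17, 43, 46, 50, 50, 50
The 3 values of 50 occupy positions 5–7 → each gets rank 5.
Group B values → pooled ranks: 50→5, 43→3, 17→2, 46→4
Rank sum = 5 + 3 + 2 + 4 = 14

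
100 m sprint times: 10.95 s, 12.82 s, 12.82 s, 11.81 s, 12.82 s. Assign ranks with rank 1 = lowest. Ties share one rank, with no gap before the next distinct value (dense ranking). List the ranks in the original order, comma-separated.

Sorted (ascending): 10.95, 11.81, 12.82, 12.82, 12.82
The 3 values of 12.82 share dense rank 3.
Remaining distinct values take the next consecutive integers.

1, 3, 3, 2, 3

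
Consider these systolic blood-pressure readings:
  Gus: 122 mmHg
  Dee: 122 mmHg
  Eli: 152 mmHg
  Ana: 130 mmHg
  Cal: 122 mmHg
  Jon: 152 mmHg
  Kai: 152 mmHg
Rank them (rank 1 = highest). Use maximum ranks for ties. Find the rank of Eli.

3

Sorted (descending): 152, 152, 152, 130, 122, 122, 122
The 3 values of 152 occupy positions 1–3 → each gets rank 3.
The 3 values of 122 occupy positions 5–7 → each gets rank 7.
Eli has value 152 mmHg → rank 3.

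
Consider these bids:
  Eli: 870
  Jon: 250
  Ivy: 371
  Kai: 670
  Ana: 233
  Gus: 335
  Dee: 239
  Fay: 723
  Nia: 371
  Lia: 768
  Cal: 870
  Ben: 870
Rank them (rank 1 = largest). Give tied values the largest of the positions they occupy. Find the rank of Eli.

3

Sorted (descending): 870, 870, 870, 768, 723, 670, 371, 371, 335, 250, 239, 233
The 3 values of 870 occupy positions 1–3 → each gets rank 3.
The 2 values of 371 occupy positions 7–8 → each gets rank 8.
Eli has value 870 → rank 3.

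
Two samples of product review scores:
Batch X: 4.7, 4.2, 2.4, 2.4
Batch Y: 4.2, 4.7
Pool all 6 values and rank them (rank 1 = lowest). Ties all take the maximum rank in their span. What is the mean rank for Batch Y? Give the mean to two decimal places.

Sorted (ascending): 2.4, 2.4, 4.2, 4.2, 4.7, 4.7
The 2 values of 2.4 occupy positions 1–2 → each gets rank 2.
The 2 values of 4.2 occupy positions 3–4 → each gets rank 4.
The 2 values of 4.7 occupy positions 5–6 → each gets rank 6.
Batch Y values → pooled ranks: 4.2→4, 4.7→6
Mean rank = (4 + 6) / 2 = 5.00

5.00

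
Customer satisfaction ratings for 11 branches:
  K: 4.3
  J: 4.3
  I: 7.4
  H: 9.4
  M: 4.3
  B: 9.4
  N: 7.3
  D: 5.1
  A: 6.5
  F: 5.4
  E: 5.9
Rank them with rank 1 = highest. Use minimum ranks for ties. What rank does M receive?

9

Sorted (descending): 9.4, 9.4, 7.4, 7.3, 6.5, 5.9, 5.4, 5.1, 4.3, 4.3, 4.3
The 2 values of 9.4 occupy positions 1–2 → each gets rank 1.
The 3 values of 4.3 occupy positions 9–11 → each gets rank 9.
M has value 4.3 → rank 9.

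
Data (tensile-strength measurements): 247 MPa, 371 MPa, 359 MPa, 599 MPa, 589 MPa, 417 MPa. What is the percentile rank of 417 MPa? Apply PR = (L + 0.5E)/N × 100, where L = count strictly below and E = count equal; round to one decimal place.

N = 6.
Strictly below 417: 3. Equal to 417: 1.
PR = (3 + 0.5·1)/6 × 100 = 58.3

58.3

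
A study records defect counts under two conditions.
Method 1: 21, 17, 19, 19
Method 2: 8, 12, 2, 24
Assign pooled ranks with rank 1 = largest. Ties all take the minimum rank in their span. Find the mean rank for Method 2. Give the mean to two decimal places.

5.50

Sorted (descending): 24, 21, 19, 19, 17, 12, 8, 2
The 2 values of 19 occupy positions 3–4 → each gets rank 3.
Method 2 values → pooled ranks: 8→7, 12→6, 2→8, 24→1
Mean rank = (7 + 6 + 8 + 1) / 4 = 5.50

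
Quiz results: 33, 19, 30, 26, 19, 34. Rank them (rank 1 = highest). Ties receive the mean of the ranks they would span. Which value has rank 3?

30

Sorted (descending): 34, 33, 30, 26, 19, 19
The 2 values of 19 occupy positions 5–6 → average rank (5+6)/2 = 5.5.
Rank 3 → value 30.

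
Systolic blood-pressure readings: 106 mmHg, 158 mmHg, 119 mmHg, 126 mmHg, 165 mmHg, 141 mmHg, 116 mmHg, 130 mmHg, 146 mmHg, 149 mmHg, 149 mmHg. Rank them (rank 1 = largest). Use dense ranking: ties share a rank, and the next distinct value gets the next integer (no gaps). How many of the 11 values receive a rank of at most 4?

5

Sorted (descending): 165, 158, 149, 149, 146, 141, 130, 126, 119, 116, 106
The 2 values of 149 share dense rank 3.
Remaining distinct values take the next consecutive integers.
Ranks ≤ 4: {1, 2, 3, 3, 4} → 5 values.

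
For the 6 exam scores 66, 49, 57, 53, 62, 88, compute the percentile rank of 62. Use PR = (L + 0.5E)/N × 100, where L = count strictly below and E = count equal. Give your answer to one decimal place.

N = 6.
Strictly below 62: 3. Equal to 62: 1.
PR = (3 + 0.5·1)/6 × 100 = 58.3

58.3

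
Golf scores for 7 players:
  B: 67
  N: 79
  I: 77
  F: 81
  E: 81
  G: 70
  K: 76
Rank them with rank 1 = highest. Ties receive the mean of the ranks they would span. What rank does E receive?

1.5

Sorted (descending): 81, 81, 79, 77, 76, 70, 67
The 2 values of 81 occupy positions 1–2 → average rank (1+2)/2 = 1.5.
E has value 81 → rank 1.5.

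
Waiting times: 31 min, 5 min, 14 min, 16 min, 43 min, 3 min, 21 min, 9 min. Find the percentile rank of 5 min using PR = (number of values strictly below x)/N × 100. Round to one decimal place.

12.5

N = 8.
Strictly below 5: 1. Equal to 5: 1.
PR = 1/8 × 100 = 12.5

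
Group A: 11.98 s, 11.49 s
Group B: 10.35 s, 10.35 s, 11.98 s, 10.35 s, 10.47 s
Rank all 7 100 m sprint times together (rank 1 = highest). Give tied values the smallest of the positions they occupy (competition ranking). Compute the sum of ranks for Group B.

20

Sorted (descending): 11.98, 11.98, 11.49, 10.47, 10.35, 10.35, 10.35
The 2 values of 11.98 occupy positions 1–2 → each gets rank 1.
The 3 values of 10.35 occupy positions 5–7 → each gets rank 5.
Group B values → pooled ranks: 10.35→5, 10.35→5, 11.98→1, 10.35→5, 10.47→4
Rank sum = 5 + 5 + 1 + 5 + 4 = 20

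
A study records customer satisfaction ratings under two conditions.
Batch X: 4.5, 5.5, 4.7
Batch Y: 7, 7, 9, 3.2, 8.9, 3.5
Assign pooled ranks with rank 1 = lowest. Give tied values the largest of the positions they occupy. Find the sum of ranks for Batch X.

12

Sorted (ascending): 3.2, 3.5, 4.5, 4.7, 5.5, 7, 7, 8.9, 9
The 2 values of 7 occupy positions 6–7 → each gets rank 7.
Batch X values → pooled ranks: 4.5→3, 5.5→5, 4.7→4
Rank sum = 3 + 5 + 4 = 12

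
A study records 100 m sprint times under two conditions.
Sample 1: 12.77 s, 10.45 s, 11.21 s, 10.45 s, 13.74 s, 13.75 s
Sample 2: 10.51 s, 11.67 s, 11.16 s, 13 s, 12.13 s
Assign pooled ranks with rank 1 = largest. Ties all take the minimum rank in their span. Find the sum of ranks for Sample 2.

Sorted (descending): 13.75, 13.74, 13, 12.77, 12.13, 11.67, 11.21, 11.16, 10.51, 10.45, 10.45
The 2 values of 10.45 occupy positions 10–11 → each gets rank 10.
Sample 2 values → pooled ranks: 10.51→9, 11.67→6, 11.16→8, 13→3, 12.13→5
Rank sum = 9 + 6 + 8 + 3 + 5 = 31

31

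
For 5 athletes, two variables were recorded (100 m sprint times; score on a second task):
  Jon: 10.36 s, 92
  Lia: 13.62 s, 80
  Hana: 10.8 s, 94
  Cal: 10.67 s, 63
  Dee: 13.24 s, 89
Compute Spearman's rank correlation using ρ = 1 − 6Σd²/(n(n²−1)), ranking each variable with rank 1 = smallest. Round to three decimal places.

Ranks of variable 1: 1, 5, 3, 2, 4
Ranks of variable 2: 4, 2, 5, 1, 3
d = r₁ − r₂: -3, 3, -2, 1, 1
d²: 9, 9, 4, 1, 1; Σd² = 24
ρ = 1 − 6·24/(5·24) = 1 − 144/120 = -0.200

-0.200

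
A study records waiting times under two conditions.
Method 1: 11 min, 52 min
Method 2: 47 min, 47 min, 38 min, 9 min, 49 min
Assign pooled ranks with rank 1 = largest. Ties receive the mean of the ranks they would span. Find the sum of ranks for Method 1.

Sorted (descending): 52, 49, 47, 47, 38, 11, 9
The 2 values of 47 occupy positions 3–4 → average rank (3+4)/2 = 3.5.
Method 1 values → pooled ranks: 11→6, 52→1
Rank sum = 6 + 1 = 7

7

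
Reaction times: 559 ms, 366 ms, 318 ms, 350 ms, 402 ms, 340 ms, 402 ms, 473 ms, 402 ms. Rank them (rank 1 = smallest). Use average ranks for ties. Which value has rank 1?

318

Sorted (ascending): 318, 340, 350, 366, 402, 402, 402, 473, 559
The 3 values of 402 occupy positions 5–7 → average rank 6.
Rank 1 → value 318.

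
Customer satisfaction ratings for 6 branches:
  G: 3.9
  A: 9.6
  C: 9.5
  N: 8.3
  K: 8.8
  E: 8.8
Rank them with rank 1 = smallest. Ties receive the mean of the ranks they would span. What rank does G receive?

1

Sorted (ascending): 3.9, 8.3, 8.8, 8.8, 9.5, 9.6
The 2 values of 8.8 occupy positions 3–4 → average rank (3+4)/2 = 3.5.
G has value 3.9 → rank 1.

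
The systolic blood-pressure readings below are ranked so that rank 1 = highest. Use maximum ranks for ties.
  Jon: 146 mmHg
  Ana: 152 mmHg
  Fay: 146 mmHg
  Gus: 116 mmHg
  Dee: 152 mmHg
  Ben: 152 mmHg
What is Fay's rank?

Sorted (descending): 152, 152, 152, 146, 146, 116
The 3 values of 152 occupy positions 1–3 → each gets rank 3.
The 2 values of 146 occupy positions 4–5 → each gets rank 5.
Fay has value 146 mmHg → rank 5.

5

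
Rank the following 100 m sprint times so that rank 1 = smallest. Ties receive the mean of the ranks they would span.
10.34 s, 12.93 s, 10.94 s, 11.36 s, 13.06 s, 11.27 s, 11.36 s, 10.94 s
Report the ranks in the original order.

1, 7, 2.5, 5.5, 8, 4, 5.5, 2.5

Sorted (ascending): 10.34, 10.94, 10.94, 11.27, 11.36, 11.36, 12.93, 13.06
The 2 values of 10.94 occupy positions 2–3 → average rank (2+3)/2 = 2.5.
The 2 values of 11.36 occupy positions 5–6 → average rank (5+6)/2 = 5.5.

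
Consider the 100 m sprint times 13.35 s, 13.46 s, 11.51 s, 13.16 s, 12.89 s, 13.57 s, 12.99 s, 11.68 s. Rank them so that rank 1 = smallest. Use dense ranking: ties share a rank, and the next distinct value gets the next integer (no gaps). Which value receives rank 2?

Sorted (ascending): 11.51, 11.68, 12.89, 12.99, 13.16, 13.35, 13.46, 13.57
No ties — each value takes its position as its rank.
Rank 2 → value 11.68.

11.68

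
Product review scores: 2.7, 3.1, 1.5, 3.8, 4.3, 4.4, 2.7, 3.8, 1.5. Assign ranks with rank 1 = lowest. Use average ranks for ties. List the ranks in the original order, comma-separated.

Sorted (ascending): 1.5, 1.5, 2.7, 2.7, 3.1, 3.8, 3.8, 4.3, 4.4
The 2 values of 1.5 occupy positions 1–2 → average rank (1+2)/2 = 1.5.
The 2 values of 2.7 occupy positions 3–4 → average rank (3+4)/2 = 3.5.
The 2 values of 3.8 occupy positions 6–7 → average rank (6+7)/2 = 6.5.

3.5, 5, 1.5, 6.5, 8, 9, 3.5, 6.5, 1.5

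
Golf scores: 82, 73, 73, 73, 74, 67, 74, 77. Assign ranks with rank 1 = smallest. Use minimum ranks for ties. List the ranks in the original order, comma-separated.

8, 2, 2, 2, 5, 1, 5, 7

Sorted (ascending): 67, 73, 73, 73, 74, 74, 77, 82
The 3 values of 73 occupy positions 2–4 → each gets rank 2.
The 2 values of 74 occupy positions 5–6 → each gets rank 5.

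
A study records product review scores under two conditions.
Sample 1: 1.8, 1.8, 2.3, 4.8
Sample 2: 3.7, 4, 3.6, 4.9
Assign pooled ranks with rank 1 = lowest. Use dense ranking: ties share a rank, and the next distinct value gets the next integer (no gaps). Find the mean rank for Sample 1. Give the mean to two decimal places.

Sorted (ascending): 1.8, 1.8, 2.3, 3.6, 3.7, 4, 4.8, 4.9
The 2 values of 1.8 share dense rank 1.
Remaining distinct values take the next consecutive integers.
Sample 1 values → pooled ranks: 1.8→1, 1.8→1, 2.3→2, 4.8→6
Mean rank = (1 + 1 + 2 + 6) / 4 = 2.50

2.50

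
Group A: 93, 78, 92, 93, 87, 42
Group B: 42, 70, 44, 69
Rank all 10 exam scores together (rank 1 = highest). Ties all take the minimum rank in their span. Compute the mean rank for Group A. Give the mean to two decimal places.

3.83

Sorted (descending): 93, 93, 92, 87, 78, 70, 69, 44, 42, 42
The 2 values of 93 occupy positions 1–2 → each gets rank 1.
The 2 values of 42 occupy positions 9–10 → each gets rank 9.
Group A values → pooled ranks: 93→1, 78→5, 92→3, 93→1, 87→4, 42→9
Mean rank = (1 + 5 + 3 + 1 + 4 + 9) / 6 = 3.83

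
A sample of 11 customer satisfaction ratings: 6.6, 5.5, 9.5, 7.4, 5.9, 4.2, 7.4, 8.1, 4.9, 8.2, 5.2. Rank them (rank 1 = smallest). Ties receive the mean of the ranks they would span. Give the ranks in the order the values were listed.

Sorted (ascending): 4.2, 4.9, 5.2, 5.5, 5.9, 6.6, 7.4, 7.4, 8.1, 8.2, 9.5
The 2 values of 7.4 occupy positions 7–8 → average rank (7+8)/2 = 7.5.

6, 4, 11, 7.5, 5, 1, 7.5, 9, 2, 10, 3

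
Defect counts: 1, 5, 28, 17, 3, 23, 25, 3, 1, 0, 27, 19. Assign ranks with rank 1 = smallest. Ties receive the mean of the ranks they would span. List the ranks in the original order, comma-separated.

2.5, 6, 12, 7, 4.5, 9, 10, 4.5, 2.5, 1, 11, 8

Sorted (ascending): 0, 1, 1, 3, 3, 5, 17, 19, 23, 25, 27, 28
The 2 values of 1 occupy positions 2–3 → average rank (2+3)/2 = 2.5.
The 2 values of 3 occupy positions 4–5 → average rank (4+5)/2 = 4.5.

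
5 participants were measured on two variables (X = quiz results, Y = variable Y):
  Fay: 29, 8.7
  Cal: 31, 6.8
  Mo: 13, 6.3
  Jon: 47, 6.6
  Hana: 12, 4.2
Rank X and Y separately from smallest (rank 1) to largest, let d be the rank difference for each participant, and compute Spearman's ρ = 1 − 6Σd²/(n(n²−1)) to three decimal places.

0.600

Ranks of variable 1: 3, 4, 2, 5, 1
Ranks of variable 2: 5, 4, 2, 3, 1
d = r₁ − r₂: -2, 0, 0, 2, 0
d²: 4, 0, 0, 4, 0; Σd² = 8
ρ = 1 − 6·8/(5·24) = 1 − 48/120 = 0.600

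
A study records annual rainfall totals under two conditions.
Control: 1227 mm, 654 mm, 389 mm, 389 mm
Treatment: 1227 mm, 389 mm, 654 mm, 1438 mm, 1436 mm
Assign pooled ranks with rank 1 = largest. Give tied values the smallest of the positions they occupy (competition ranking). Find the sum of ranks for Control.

22

Sorted (descending): 1438, 1436, 1227, 1227, 654, 654, 389, 389, 389
The 2 values of 1227 occupy positions 3–4 → each gets rank 3.
The 2 values of 654 occupy positions 5–6 → each gets rank 5.
The 3 values of 389 occupy positions 7–9 → each gets rank 7.
Control values → pooled ranks: 1227→3, 654→5, 389→7, 389→7
Rank sum = 3 + 5 + 7 + 7 = 22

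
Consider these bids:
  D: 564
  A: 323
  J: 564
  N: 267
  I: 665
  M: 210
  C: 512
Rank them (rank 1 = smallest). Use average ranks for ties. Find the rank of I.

Sorted (ascending): 210, 267, 323, 512, 564, 564, 665
The 2 values of 564 occupy positions 5–6 → average rank (5+6)/2 = 5.5.
I has value 665 → rank 7.

7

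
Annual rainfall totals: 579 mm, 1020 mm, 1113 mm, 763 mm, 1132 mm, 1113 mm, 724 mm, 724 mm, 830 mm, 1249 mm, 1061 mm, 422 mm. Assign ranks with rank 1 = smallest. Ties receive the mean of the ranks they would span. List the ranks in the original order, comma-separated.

Sorted (ascending): 422, 579, 724, 724, 763, 830, 1020, 1061, 1113, 1113, 1132, 1249
The 2 values of 724 occupy positions 3–4 → average rank (3+4)/2 = 3.5.
The 2 values of 1113 occupy positions 9–10 → average rank (9+10)/2 = 9.5.

2, 7, 9.5, 5, 11, 9.5, 3.5, 3.5, 6, 12, 8, 1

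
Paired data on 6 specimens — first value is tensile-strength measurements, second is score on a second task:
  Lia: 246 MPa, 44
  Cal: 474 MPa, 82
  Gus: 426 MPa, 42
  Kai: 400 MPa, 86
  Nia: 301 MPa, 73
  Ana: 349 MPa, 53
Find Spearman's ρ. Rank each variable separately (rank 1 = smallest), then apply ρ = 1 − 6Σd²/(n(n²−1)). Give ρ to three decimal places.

Ranks of variable 1: 1, 6, 5, 4, 2, 3
Ranks of variable 2: 2, 5, 1, 6, 4, 3
d = r₁ − r₂: -1, 1, 4, -2, -2, 0
d²: 1, 1, 16, 4, 4, 0; Σd² = 26
ρ = 1 − 6·26/(6·35) = 1 − 156/210 = 0.257

0.257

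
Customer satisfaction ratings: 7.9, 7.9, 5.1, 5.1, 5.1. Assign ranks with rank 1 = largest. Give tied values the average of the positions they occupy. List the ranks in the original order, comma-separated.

Sorted (descending): 7.9, 7.9, 5.1, 5.1, 5.1
The 2 values of 7.9 occupy positions 1–2 → average rank (1+2)/2 = 1.5.
The 3 values of 5.1 occupy positions 3–5 → average rank 4.

1.5, 1.5, 4, 4, 4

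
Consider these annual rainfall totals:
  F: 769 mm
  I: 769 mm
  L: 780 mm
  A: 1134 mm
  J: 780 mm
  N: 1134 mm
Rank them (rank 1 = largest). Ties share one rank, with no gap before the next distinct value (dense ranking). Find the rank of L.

Sorted (descending): 1134, 1134, 780, 780, 769, 769
The 2 values of 1134 share dense rank 1.
The 2 values of 780 share dense rank 2.
The 2 values of 769 share dense rank 3.
L has value 780 mm → rank 2.

2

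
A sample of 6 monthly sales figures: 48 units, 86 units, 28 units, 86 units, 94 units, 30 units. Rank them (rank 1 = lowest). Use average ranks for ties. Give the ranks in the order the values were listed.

3, 4.5, 1, 4.5, 6, 2

Sorted (ascending): 28, 30, 48, 86, 86, 94
The 2 values of 86 occupy positions 4–5 → average rank (4+5)/2 = 4.5.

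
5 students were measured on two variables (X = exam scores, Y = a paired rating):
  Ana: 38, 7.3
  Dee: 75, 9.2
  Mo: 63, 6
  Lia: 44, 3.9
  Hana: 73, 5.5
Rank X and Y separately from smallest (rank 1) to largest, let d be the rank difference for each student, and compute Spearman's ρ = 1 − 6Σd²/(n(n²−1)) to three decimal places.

Ranks of variable 1: 1, 5, 3, 2, 4
Ranks of variable 2: 4, 5, 3, 1, 2
d = r₁ − r₂: -3, 0, 0, 1, 2
d²: 9, 0, 0, 1, 4; Σd² = 14
ρ = 1 − 6·14/(5·24) = 1 − 84/120 = 0.300

0.300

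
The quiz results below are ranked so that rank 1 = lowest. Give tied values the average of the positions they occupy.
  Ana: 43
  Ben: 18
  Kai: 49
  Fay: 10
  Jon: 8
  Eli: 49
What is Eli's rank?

Sorted (ascending): 8, 10, 18, 43, 49, 49
The 2 values of 49 occupy positions 5–6 → average rank (5+6)/2 = 5.5.
Eli has value 49 → rank 5.5.

5.5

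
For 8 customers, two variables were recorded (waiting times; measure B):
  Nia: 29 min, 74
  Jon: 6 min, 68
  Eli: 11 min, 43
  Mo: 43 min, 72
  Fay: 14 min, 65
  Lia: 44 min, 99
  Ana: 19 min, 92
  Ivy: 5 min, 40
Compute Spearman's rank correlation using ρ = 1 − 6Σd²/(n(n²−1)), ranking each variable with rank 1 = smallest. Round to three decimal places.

0.833

Ranks of variable 1: 6, 2, 3, 7, 4, 8, 5, 1
Ranks of variable 2: 6, 4, 2, 5, 3, 8, 7, 1
d = r₁ − r₂: 0, -2, 1, 2, 1, 0, -2, 0
d²: 0, 4, 1, 4, 1, 0, 4, 0; Σd² = 14
ρ = 1 − 6·14/(8·63) = 1 − 84/504 = 0.833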